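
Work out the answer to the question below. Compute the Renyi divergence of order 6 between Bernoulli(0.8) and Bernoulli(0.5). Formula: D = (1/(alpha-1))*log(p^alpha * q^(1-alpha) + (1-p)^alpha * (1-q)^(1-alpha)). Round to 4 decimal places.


Renyi divergence of order alpha between Bernoulli distributions:
D = (1/(alpha-1))*log(p^alpha * q^(1-alpha) + (1-p)^alpha * (1-q)^(1-alpha)).
alpha = 6, p = 0.8, q = 0.5.
p^alpha * q^(1-alpha) = 0.8^6 * 0.5^-5 = 8.388608.
(1-p)^alpha * (1-q)^(1-alpha) = 0.2^6 * 0.5^-5 = 0.002048.
sum = 8.388608 + 0.002048 = 8.390656.
D = (1/5)*log(8.390656) = 0.4254

0.4254


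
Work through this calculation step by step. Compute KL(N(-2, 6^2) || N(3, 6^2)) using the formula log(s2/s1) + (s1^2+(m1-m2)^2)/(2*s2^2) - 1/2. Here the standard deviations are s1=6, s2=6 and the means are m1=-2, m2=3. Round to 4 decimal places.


KL divergence between normal distributions:
KL = log(s2/s1) + (s1^2 + (m1-m2)^2)/(2*s2^2) - 1/2.
log(6/6) = 0.0.
(6^2 + (-2-3)^2)/(2*6^2) = (36 + 25)/72 = 0.847222.
KL = 0.0 + 0.847222 - 0.5 = 0.3472

0.3472


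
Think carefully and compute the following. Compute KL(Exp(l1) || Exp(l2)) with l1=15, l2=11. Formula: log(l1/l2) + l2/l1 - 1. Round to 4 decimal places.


KL divergence for exponential family:
KL = log(l1/l2) + l2/l1 - 1.
log(15/11) = 0.310155.
11/15 = 0.733333.
KL = 0.310155 + 0.733333 - 1 = 0.0435

0.0435


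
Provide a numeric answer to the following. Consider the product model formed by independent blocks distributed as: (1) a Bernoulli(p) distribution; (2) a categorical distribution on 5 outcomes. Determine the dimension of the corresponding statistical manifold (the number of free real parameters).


The dimension of a statistical manifold equals the number of free
(independent) real parameters of the model. For a product of independent
blocks the parameter counts add.
- Bernoulli (p): 1.
- categorical on 5 outcomes (probabilities sum to 1): 5-1 = 4.
Total = 1 + 4 = 5.
Dimension = 5

5


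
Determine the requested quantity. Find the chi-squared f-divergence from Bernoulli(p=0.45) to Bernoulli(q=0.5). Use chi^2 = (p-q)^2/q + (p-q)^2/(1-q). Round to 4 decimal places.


Chi-squared divergence between Bernoulli distributions:
chi^2 = (p-q)^2/q + (p-q)^2/(1-q).
p = 0.45, q = 0.5, p-q = -0.05.
(p-q)^2 = 0.0025.
term1 = 0.0025/0.5 = 0.005.
term2 = 0.0025/0.5 = 0.005.
chi^2 = 0.005 + 0.005 = 0.0100

0.0100


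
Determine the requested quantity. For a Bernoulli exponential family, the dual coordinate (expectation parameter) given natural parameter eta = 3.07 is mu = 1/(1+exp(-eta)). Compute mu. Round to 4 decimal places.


Dual coordinate (expectation parameter) for Bernoulli:
mu = 1/(1+exp(-eta)).
eta = 3.07.
exp(-eta) = exp(-3.07) = 0.046421.
mu = 1/(1+0.046421) = 0.9556

0.9556


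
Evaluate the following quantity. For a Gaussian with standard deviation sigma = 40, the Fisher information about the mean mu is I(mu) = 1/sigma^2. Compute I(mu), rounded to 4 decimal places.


The Fisher information for the mean of a normal distribution is I(mu) = 1/sigma^2.
sigma = 40, so sigma^2 = 1600.
I(mu) = 1/1600 = 0.0006

0.0006


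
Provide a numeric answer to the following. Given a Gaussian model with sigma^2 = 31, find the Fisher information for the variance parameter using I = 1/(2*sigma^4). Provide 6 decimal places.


Fisher information for variance: I(sigma^2) = 1/(2*sigma^4).
sigma^2 = 31, so sigma^4 = 961.
I = 1/(2*961) = 1/1922 = 0.000520

0.000520


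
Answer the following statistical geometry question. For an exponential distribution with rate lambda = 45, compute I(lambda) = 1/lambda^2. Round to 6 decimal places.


Fisher information for exponential: I(lambda) = 1/lambda^2.
lambda = 45, lambda^2 = 2025.
I = 1/2025 = 0.000494

0.000494


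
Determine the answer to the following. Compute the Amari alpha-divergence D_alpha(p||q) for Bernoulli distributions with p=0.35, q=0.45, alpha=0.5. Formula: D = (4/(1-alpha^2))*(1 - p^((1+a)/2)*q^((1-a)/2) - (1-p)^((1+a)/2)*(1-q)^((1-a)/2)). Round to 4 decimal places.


Amari alpha-divergence:
D = (4/(1-alpha^2))*(1 - p^((1+a)/2)*q^((1-a)/2) - (1-p)^((1+a)/2)*(1-q)^((1-a)/2)).
alpha = 0.5, p = 0.35, q = 0.45.
e1 = (1+alpha)/2 = 0.75, e2 = (1-alpha)/2 = 0.25.
t1 = p^e1 * q^e2 = 0.35^0.75 * 0.45^0.25 = 0.372696.
t2 = (1-p)^e1 * (1-q)^e2 = 0.65^0.75 * 0.55^0.25 = 0.623413.
4/(1-alpha^2) = 5.333333.
D = 5.333333*(1 - 0.372696 - 0.623413) = 0.0208

0.0208


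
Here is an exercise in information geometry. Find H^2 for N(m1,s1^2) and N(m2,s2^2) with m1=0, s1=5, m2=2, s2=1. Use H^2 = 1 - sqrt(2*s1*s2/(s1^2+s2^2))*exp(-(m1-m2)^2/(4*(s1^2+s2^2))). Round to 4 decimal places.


Squared Hellinger distance for Gaussians:
H^2 = 1 - sqrt(2*s1*s2/(s1^2+s2^2)) * exp(-(m1-m2)^2/(4*(s1^2+s2^2))).
s1^2 = 25, s2^2 = 1, s1^2+s2^2 = 26.
sqrt(2*5*1/(26)) = 0.620174.
(m1-m2)^2 = (-2)^2 = 4.
exp(-4/(4*26)) = exp(-0.038462) = 0.962269.
H^2 = 1 - 0.620174*0.962269 = 0.4032

0.4032


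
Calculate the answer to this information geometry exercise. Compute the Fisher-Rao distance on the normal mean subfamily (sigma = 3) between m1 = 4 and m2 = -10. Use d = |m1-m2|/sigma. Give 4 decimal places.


On the fixed-variance normal subfamily, geodesic distance = |m1-m2|/sigma.
|4 - -10| = 14.
sigma = 3.
d = 14/3 = 4.6667

4.6667


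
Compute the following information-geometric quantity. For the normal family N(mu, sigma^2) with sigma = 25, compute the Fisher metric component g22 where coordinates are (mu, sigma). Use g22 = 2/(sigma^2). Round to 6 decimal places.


For the 2-parameter normal family, the Fisher metric has:
  g11 = 1/sigma^2, g22 = 2/sigma^2.
sigma = 25, sigma^2 = 625.
g22 = 0.003200

0.003200


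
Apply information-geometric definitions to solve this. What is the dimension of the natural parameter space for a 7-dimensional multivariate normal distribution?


Exponential family dimension calculation:
For 7-dim MVN: mean has 7 params, covariance has 7*8/2 = 28 unique entries.
Total dim = 7 + 28 = 35.

35


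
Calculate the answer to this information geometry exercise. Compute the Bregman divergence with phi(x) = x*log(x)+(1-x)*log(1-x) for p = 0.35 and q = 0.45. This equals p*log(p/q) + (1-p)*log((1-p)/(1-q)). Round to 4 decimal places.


Bregman divergence with negative entropy generator:
D = p*log(p/q) + (1-p)*log((1-p)/(1-q)).
p = 0.35, q = 0.45.
p*log(p/q) = 0.35*log(0.35/0.45) = -0.08796.
(1-p)*log((1-p)/(1-q)) = 0.65*log(0.65/0.55) = 0.108585.
D = -0.08796 + 0.108585 = 0.0206

0.0206


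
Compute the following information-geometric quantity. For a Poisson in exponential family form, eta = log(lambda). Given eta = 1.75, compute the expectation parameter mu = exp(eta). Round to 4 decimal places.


Expectation parameter for Poisson exponential family:
mu = exp(eta).
eta = 1.75.
mu = exp(1.75) = 5.7546

5.7546


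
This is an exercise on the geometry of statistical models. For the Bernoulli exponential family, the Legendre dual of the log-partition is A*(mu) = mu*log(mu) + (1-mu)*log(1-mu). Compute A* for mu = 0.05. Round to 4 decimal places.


Legendre transform for Bernoulli:
A*(mu) = mu*log(mu) + (1-mu)*log(1-mu).
mu = 0.05, 1-mu = 0.95.
mu*log(mu) = 0.05*log(0.05) = -0.149787.
(1-mu)*log(1-mu) = 0.95*log(0.95) = -0.048729.
A* = -0.149787 + -0.048729 = -0.1985

-0.1985


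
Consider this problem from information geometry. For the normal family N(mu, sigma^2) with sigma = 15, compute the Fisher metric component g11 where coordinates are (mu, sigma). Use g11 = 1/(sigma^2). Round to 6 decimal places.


For the 2-parameter normal family, the Fisher metric has:
  g11 = 1/sigma^2, g22 = 2/sigma^2.
sigma = 15, sigma^2 = 225.
g11 = 0.004444

0.004444


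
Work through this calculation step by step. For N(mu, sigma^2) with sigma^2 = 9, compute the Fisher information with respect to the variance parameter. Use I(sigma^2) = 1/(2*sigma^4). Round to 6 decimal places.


Fisher information for variance: I(sigma^2) = 1/(2*sigma^4).
sigma^2 = 9, so sigma^4 = 81.
I = 1/(2*81) = 1/162 = 0.006173

0.006173


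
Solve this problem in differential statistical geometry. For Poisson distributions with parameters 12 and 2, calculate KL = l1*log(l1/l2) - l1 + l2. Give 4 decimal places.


KL divergence for Poisson:
KL = l1*log(l1/l2) - l1 + l2.
l1 = 12, l2 = 2.
log(12/2) = 1.791759.
l1*log(l1/l2) = 12 * 1.791759 = 21.501114.
KL = 21.501114 - 12 + 2 = 11.5011

11.5011


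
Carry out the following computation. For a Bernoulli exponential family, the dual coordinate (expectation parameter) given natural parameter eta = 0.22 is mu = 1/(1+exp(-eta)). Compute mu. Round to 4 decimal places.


Dual coordinate (expectation parameter) for Bernoulli:
mu = 1/(1+exp(-eta)).
eta = 0.22.
exp(-eta) = exp(-0.22) = 0.802519.
mu = 1/(1+0.802519) = 0.5548

0.5548


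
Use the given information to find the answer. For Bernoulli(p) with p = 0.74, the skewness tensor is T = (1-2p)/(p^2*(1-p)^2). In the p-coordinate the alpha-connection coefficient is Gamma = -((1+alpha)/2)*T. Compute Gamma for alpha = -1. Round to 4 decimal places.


Skewness (Amari-Chentsov) tensor: T = (1-2p)/(p^2*(1-p)^2).
p = 0.74, 1-2p = -0.48, p^2 = 0.5476, (1-p)^2 = 0.0676.
T = -0.48/(0.5476 * 0.0676) = -12.966749.
In the p-coordinate, Gamma^(alpha) = Gamma^(0) - (alpha/2)*T with Gamma^(0) = (1/2)*g'(p) = -T/2,
so Gamma^(alpha) = -((1+alpha)/2)*T.
alpha = -1, -(1+alpha)/2 = 0.0.
Gamma = 0.0 * -12.966749 = 0.0000

0.0000


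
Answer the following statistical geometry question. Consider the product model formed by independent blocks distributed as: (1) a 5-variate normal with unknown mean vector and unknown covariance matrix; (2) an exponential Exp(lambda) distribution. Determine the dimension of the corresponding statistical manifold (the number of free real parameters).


The dimension of a statistical manifold equals the number of free
(independent) real parameters of the model. For a product of independent
blocks the parameter counts add.
- 5-variate normal: 5 (mean) + 5*6/2 = 15 (symmetric covariance) = 20.
- exponential (lambda): 1.
Total = 20 + 1 = 21.
Dimension = 21

21


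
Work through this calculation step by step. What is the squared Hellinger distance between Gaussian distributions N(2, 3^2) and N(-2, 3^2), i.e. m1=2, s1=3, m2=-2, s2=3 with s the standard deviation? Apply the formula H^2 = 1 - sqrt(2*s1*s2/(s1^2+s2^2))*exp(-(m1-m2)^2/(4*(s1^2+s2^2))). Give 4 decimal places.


Squared Hellinger distance for Gaussians:
H^2 = 1 - sqrt(2*s1*s2/(s1^2+s2^2)) * exp(-(m1-m2)^2/(4*(s1^2+s2^2))).
s1^2 = 9, s2^2 = 9, s1^2+s2^2 = 18.
sqrt(2*3*3/(18)) = 1.0.
(m1-m2)^2 = (4)^2 = 16.
exp(-16/(4*18)) = exp(-0.222222) = 0.800737.
H^2 = 1 - 1.0*0.800737 = 0.1993

0.1993


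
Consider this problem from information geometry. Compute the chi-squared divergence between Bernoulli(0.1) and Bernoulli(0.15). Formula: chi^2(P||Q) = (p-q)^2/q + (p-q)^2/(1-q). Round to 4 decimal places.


Chi-squared divergence between Bernoulli distributions:
chi^2 = (p-q)^2/q + (p-q)^2/(1-q).
p = 0.1, q = 0.15, p-q = -0.05.
(p-q)^2 = 0.0025.
term1 = 0.0025/0.15 = 0.016667.
term2 = 0.0025/0.85 = 0.002941.
chi^2 = 0.016667 + 0.002941 = 0.0196

0.0196


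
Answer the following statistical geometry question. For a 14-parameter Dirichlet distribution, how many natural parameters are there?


Exponential family dimension calculation:
Dirichlet with 14 components has 14 natural parameters.

14


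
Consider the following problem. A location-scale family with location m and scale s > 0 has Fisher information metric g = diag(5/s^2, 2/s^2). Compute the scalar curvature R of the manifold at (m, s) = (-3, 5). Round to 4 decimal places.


The metric has the form g = (A dm^2 + B ds^2)/s^2 with A = 5, B = 2.
Substitute u = sqrt(A/B)*m: g = B*(du^2 + ds^2)/s^2, i.e. B times the
Poincare upper half-plane metric, which has constant Gaussian curvature -1.
Scaling a 2D metric by a constant c divides the Gaussian curvature by c,
so K = -1/B = -1/(2) = -0.5000 everywhere (the point (m, s) = (-3, 5) is irrelevant:
the curvature is constant).
Scalar curvature in dimension 2: R = 2K = -2/(2) = -1.0000.

-1.0000


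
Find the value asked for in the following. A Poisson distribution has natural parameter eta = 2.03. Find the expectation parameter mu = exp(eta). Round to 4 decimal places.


Expectation parameter for Poisson exponential family:
mu = exp(eta).
eta = 2.03.
mu = exp(2.03) = 7.6141

7.6141


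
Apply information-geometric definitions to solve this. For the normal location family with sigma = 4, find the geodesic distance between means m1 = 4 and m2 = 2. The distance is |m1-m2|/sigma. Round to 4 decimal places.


On the fixed-variance normal subfamily, geodesic distance = |m1-m2|/sigma.
|4 - 2| = 2.
sigma = 4.
d = 2/4 = 0.5000

0.5000


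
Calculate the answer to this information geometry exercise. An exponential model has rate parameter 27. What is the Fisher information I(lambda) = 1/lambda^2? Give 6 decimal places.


Fisher information for exponential: I(lambda) = 1/lambda^2.
lambda = 27, lambda^2 = 729.
I = 1/729 = 0.001372

0.001372


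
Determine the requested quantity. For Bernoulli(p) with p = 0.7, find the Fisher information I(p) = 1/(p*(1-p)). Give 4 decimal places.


For Bernoulli(p), Fisher information is I(p) = 1/(p*(1-p)).
p = 0.7, 1-p = 0.3.
p*(1-p) = 0.21.
I(p) = 1/0.21 = 4.7619

4.7619


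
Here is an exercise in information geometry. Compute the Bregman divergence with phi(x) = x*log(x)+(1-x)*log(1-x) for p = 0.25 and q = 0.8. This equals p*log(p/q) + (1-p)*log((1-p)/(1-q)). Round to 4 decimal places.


Bregman divergence with negative entropy generator:
D = p*log(p/q) + (1-p)*log((1-p)/(1-q)).
p = 0.25, q = 0.8.
p*log(p/q) = 0.25*log(0.25/0.8) = -0.290788.
(1-p)*log((1-p)/(1-q)) = 0.75*log(0.75/0.2) = 0.991317.
D = -0.290788 + 0.991317 = 0.7005

0.7005


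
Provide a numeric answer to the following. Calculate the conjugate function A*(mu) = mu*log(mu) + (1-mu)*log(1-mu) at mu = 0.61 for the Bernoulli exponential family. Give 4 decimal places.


Legendre transform for Bernoulli:
A*(mu) = mu*log(mu) + (1-mu)*log(1-mu).
mu = 0.61, 1-mu = 0.39.
mu*log(mu) = 0.61*log(0.61) = -0.301521.
(1-mu)*log(1-mu) = 0.39*log(0.39) = -0.367227.
A* = -0.301521 + -0.367227 = -0.6687

-0.6687


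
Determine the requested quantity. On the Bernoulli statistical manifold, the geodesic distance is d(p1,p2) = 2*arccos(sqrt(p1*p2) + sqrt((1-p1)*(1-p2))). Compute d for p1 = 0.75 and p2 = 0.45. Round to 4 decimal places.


Geodesic distance on Bernoulli manifold:
d(p1,p2) = 2*arccos(sqrt(p1*p2) + sqrt((1-p1)*(1-p2))).
sqrt(p1*p2) = sqrt(0.75*0.45) = 0.580948.
sqrt((1-p1)*(1-p2)) = sqrt(0.25*0.55) = 0.37081.
arg = 0.580948 + 0.37081 = 0.951757.
d = 2*arccos(0.951757) = 0.6238

0.6238


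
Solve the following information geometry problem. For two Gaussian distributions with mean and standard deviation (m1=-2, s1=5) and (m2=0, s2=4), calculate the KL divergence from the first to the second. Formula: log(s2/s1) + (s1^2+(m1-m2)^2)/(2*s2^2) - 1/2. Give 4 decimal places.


KL divergence between normal distributions:
KL = log(s2/s1) + (s1^2 + (m1-m2)^2)/(2*s2^2) - 1/2.
log(4/5) = -0.223144.
(5^2 + (-2-0)^2)/(2*4^2) = (25 + 4)/32 = 0.90625.
KL = -0.223144 + 0.90625 - 0.5 = 0.1831

0.1831


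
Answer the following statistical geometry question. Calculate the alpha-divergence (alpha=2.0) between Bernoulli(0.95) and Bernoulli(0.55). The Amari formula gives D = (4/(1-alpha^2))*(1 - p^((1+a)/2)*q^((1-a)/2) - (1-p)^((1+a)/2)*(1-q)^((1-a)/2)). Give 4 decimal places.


Amari alpha-divergence:
D = (4/(1-alpha^2))*(1 - p^((1+a)/2)*q^((1-a)/2) - (1-p)^((1+a)/2)*(1-q)^((1-a)/2)).
alpha = 2.0, p = 0.95, q = 0.55.
e1 = (1+alpha)/2 = 1.5, e2 = (1-alpha)/2 = -0.5.
t1 = p^e1 * q^e2 = 0.95^1.5 * 0.55^-0.5 = 1.248545.
t2 = (1-p)^e1 * (1-q)^e2 = 0.05^1.5 * 0.45^-0.5 = 0.016667.
4/(1-alpha^2) = -1.333333.
D = -1.333333*(1 - 1.248545 - 0.016667) = 0.3536

0.3536


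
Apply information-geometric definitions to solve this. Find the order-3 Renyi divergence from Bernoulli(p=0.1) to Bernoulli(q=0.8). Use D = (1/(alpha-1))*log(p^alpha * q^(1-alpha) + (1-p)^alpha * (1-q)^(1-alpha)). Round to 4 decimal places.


Renyi divergence of order alpha between Bernoulli distributions:
D = (1/(alpha-1))*log(p^alpha * q^(1-alpha) + (1-p)^alpha * (1-q)^(1-alpha)).
alpha = 3, p = 0.1, q = 0.8.
p^alpha * q^(1-alpha) = 0.1^3 * 0.8^-2 = 0.001563.
(1-p)^alpha * (1-q)^(1-alpha) = 0.9^3 * 0.2^-2 = 18.225.
sum = 0.001563 + 18.225 = 18.226563.
D = (1/2)*log(18.226563) = 1.4514

1.4514


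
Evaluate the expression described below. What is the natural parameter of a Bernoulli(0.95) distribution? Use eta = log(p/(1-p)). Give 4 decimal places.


Natural parameter for Bernoulli: eta = log(p/(1-p)).
p = 0.95, 1-p = 0.05.
p/(1-p) = 19.0.
eta = log(19.0) = 2.9444

2.9444


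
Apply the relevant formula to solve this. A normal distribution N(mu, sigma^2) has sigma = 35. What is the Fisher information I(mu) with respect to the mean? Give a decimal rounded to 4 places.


The Fisher information for the mean of a normal distribution is I(mu) = 1/sigma^2.
sigma = 35, so sigma^2 = 1225.
I(mu) = 1/1225 = 0.0008

0.0008


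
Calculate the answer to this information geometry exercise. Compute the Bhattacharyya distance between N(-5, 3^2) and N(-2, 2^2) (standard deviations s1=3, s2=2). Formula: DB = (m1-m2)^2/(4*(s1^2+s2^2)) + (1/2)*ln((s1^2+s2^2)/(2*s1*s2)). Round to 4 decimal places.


Bhattacharyya distance between two Gaussians:
DB = (m1-m2)^2/(4*(s1^2+s2^2)) + (1/2)*ln((s1^2+s2^2)/(2*s1*s2)).
(m1-m2)^2 = (-3)^2 = 9.
s1^2+s2^2 = 9 + 4 = 13.
term1 = 9/52 = 0.173077.
term2 = 0.5*ln(13/12.0) = 0.040021.
DB = 0.173077 + 0.040021 = 0.2131

0.2131


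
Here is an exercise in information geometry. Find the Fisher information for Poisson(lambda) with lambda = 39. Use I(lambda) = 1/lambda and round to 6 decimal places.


Fisher information for Poisson: I(lambda) = 1/lambda.
lambda = 39.
I(lambda) = 1/39 = 0.025641

0.025641


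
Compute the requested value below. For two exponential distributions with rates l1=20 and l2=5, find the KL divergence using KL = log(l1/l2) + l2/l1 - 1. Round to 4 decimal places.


KL divergence for exponential family:
KL = log(l1/l2) + l2/l1 - 1.
log(20/5) = 1.386294.
5/20 = 0.25.
KL = 1.386294 + 0.25 - 1 = 0.6363

0.6363


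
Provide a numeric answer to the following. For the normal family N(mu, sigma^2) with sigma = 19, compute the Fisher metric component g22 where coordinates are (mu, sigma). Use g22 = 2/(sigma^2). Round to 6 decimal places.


For the 2-parameter normal family, the Fisher metric has:
  g11 = 1/sigma^2, g22 = 2/sigma^2.
sigma = 19, sigma^2 = 361.
g22 = 0.005540

0.005540


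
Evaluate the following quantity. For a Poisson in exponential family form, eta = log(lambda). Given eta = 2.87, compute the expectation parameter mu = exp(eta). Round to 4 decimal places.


Expectation parameter for Poisson exponential family:
mu = exp(eta).
eta = 2.87.
mu = exp(2.87) = 17.6370

17.6370


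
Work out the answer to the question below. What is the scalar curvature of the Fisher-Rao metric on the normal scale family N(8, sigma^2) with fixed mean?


This family has a single free parameter, so its statistical manifold
is 1-dimensional. The Riemann curvature tensor of any 1-dimensional
Riemannian manifold vanishes identically, so R = 0.

0


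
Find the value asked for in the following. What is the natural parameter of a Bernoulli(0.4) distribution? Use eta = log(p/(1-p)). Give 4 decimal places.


Natural parameter for Bernoulli: eta = log(p/(1-p)).
p = 0.4, 1-p = 0.6.
p/(1-p) = 0.666667.
eta = log(0.666667) = -0.4055

-0.4055


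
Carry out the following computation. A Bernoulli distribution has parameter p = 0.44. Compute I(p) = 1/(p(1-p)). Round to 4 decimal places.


For Bernoulli(p), Fisher information is I(p) = 1/(p*(1-p)).
p = 0.44, 1-p = 0.56.
p*(1-p) = 0.2464.
I(p) = 1/0.2464 = 4.0584

4.0584


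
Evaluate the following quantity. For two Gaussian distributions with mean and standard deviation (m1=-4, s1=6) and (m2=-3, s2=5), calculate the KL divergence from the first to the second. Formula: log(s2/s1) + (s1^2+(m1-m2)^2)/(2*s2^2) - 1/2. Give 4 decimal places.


KL divergence between normal distributions:
KL = log(s2/s1) + (s1^2 + (m1-m2)^2)/(2*s2^2) - 1/2.
log(5/6) = -0.182322.
(6^2 + (-4--3)^2)/(2*5^2) = (36 + 1)/50 = 0.74.
KL = -0.182322 + 0.74 - 0.5 = 0.0577

0.0577


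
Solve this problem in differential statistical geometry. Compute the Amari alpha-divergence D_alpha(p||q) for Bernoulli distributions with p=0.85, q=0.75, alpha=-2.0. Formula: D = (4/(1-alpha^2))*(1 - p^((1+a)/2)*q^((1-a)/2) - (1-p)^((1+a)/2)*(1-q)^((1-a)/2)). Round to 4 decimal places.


Amari alpha-divergence:
D = (4/(1-alpha^2))*(1 - p^((1+a)/2)*q^((1-a)/2) - (1-p)^((1+a)/2)*(1-q)^((1-a)/2)).
alpha = -2.0, p = 0.85, q = 0.75.
e1 = (1+alpha)/2 = -0.5, e2 = (1-alpha)/2 = 1.5.
t1 = p^e1 * q^e2 = 0.85^-0.5 * 0.75^1.5 = 0.704502.
t2 = (1-p)^e1 * (1-q)^e2 = 0.15^-0.5 * 0.25^1.5 = 0.322749.
4/(1-alpha^2) = -1.333333.
D = -1.333333*(1 - 0.704502 - 0.322749) = 0.0363

0.0363


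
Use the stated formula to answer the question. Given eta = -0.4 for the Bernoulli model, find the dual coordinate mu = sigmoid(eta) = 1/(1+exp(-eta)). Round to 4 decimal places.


Dual coordinate (expectation parameter) for Bernoulli:
mu = 1/(1+exp(-eta)).
eta = -0.4.
exp(-eta) = exp(0.4) = 1.491825.
mu = 1/(1+1.491825) = 0.4013

0.4013


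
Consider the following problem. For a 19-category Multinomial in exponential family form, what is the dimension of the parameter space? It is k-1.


Exponential family dimension calculation:
For Multinomial with k=19 categories, dim = k-1 = 18.

18


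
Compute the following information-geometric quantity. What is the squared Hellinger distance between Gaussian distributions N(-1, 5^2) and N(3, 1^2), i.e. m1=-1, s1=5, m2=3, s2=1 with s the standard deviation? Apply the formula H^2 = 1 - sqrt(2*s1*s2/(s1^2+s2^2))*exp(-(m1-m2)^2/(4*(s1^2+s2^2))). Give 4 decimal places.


Squared Hellinger distance for Gaussians:
H^2 = 1 - sqrt(2*s1*s2/(s1^2+s2^2)) * exp(-(m1-m2)^2/(4*(s1^2+s2^2))).
s1^2 = 25, s2^2 = 1, s1^2+s2^2 = 26.
sqrt(2*5*1/(26)) = 0.620174.
(m1-m2)^2 = (-4)^2 = 16.
exp(-16/(4*26)) = exp(-0.153846) = 0.857404.
H^2 = 1 - 0.620174*0.857404 = 0.4683

0.4683


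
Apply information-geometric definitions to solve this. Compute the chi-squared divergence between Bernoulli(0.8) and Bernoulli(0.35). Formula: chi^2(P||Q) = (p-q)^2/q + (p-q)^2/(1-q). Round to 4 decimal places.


Chi-squared divergence between Bernoulli distributions:
chi^2 = (p-q)^2/q + (p-q)^2/(1-q).
p = 0.8, q = 0.35, p-q = 0.45.
(p-q)^2 = 0.2025.
term1 = 0.2025/0.35 = 0.578571.
term2 = 0.2025/0.65 = 0.311538.
chi^2 = 0.578571 + 0.311538 = 0.8901

0.8901


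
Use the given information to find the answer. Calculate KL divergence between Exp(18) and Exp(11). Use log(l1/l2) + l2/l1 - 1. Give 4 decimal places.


KL divergence for exponential family:
KL = log(l1/l2) + l2/l1 - 1.
log(18/11) = 0.492476.
11/18 = 0.611111.
KL = 0.492476 + 0.611111 - 1 = 0.1036

0.1036


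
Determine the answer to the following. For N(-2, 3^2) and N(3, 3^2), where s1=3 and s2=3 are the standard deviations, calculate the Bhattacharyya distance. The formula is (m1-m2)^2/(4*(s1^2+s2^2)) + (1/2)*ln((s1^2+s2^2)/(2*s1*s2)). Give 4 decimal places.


Bhattacharyya distance between two Gaussians:
DB = (m1-m2)^2/(4*(s1^2+s2^2)) + (1/2)*ln((s1^2+s2^2)/(2*s1*s2)).
(m1-m2)^2 = (-5)^2 = 25.
s1^2+s2^2 = 9 + 9 = 18.
term1 = 25/72 = 0.347222.
term2 = 0.5*ln(18/18.0) = 0.0.
DB = 0.347222 + 0.0 = 0.3472

0.3472


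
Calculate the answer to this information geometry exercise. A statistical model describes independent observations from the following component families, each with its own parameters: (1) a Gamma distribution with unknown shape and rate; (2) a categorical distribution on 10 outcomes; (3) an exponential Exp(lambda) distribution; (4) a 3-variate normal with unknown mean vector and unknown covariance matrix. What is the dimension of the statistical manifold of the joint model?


The dimension of a statistical manifold equals the number of free
(independent) real parameters of the model. For a product of independent
blocks the parameter counts add.
- Gamma (shape, rate): 2.
- categorical on 10 outcomes (probabilities sum to 1): 10-1 = 9.
- exponential (lambda): 1.
- 3-variate normal: 3 (mean) + 3*4/2 = 6 (symmetric covariance) = 9.
Total = 2 + 9 + 1 + 9 = 21.
Dimension = 21

21


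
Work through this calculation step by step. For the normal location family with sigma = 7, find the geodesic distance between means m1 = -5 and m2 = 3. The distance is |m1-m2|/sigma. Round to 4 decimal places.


On the fixed-variance normal subfamily, geodesic distance = |m1-m2|/sigma.
|-5 - 3| = 8.
sigma = 7.
d = 8/7 = 1.1429

1.1429


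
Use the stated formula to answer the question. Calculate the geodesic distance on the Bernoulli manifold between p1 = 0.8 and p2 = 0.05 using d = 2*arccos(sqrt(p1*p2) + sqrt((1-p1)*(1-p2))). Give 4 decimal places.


Geodesic distance on Bernoulli manifold:
d(p1,p2) = 2*arccos(sqrt(p1*p2) + sqrt((1-p1)*(1-p2))).
sqrt(p1*p2) = sqrt(0.8*0.05) = 0.2.
sqrt((1-p1)*(1-p2)) = sqrt(0.2*0.95) = 0.43589.
arg = 0.2 + 0.43589 = 0.63589.
d = 2*arccos(0.63589) = 1.7633

1.7633


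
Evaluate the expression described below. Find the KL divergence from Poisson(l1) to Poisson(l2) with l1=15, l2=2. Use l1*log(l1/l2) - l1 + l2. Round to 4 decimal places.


KL divergence for Poisson:
KL = l1*log(l1/l2) - l1 + l2.
l1 = 15, l2 = 2.
log(15/2) = 2.014903.
l1*log(l1/l2) = 15 * 2.014903 = 30.223545.
KL = 30.223545 - 15 + 2 = 17.2235

17.2235


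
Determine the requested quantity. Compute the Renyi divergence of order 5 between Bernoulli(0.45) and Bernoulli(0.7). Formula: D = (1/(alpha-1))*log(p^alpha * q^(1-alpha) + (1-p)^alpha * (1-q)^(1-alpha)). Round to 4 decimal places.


Renyi divergence of order alpha between Bernoulli distributions:
D = (1/(alpha-1))*log(p^alpha * q^(1-alpha) + (1-p)^alpha * (1-q)^(1-alpha)).
alpha = 5, p = 0.45, q = 0.7.
p^alpha * q^(1-alpha) = 0.45^5 * 0.7^-4 = 0.076855.
(1-p)^alpha * (1-q)^(1-alpha) = 0.55^5 * 0.3^-4 = 6.213387.
sum = 0.076855 + 6.213387 = 6.290242.
D = (1/4)*log(6.290242) = 0.4597

0.4597


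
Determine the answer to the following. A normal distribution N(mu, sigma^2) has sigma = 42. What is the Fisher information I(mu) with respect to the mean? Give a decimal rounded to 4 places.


The Fisher information for the mean of a normal distribution is I(mu) = 1/sigma^2.
sigma = 42, so sigma^2 = 1764.
I(mu) = 1/1764 = 0.0006

0.0006


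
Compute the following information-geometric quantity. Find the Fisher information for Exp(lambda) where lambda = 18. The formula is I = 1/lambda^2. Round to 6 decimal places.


Fisher information for exponential: I(lambda) = 1/lambda^2.
lambda = 18, lambda^2 = 324.
I = 1/324 = 0.003086

0.003086


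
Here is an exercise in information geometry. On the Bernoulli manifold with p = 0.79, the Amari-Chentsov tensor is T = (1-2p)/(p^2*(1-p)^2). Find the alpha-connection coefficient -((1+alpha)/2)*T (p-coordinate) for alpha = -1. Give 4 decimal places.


Skewness (Amari-Chentsov) tensor: T = (1-2p)/(p^2*(1-p)^2).
p = 0.79, 1-2p = -0.58, p^2 = 0.6241, (1-p)^2 = 0.0441.
T = -0.58/(0.6241 * 0.0441) = -21.07343.
In the p-coordinate, Gamma^(alpha) = Gamma^(0) - (alpha/2)*T with Gamma^(0) = (1/2)*g'(p) = -T/2,
so Gamma^(alpha) = -((1+alpha)/2)*T.
alpha = -1, -(1+alpha)/2 = 0.0.
Gamma = 0.0 * -21.07343 = 0.0000

0.0000


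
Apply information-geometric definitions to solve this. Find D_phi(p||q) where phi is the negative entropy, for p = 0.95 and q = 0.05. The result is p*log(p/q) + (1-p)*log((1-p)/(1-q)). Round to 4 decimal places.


Bregman divergence with negative entropy generator:
D = p*log(p/q) + (1-p)*log((1-p)/(1-q)).
p = 0.95, q = 0.05.
p*log(p/q) = 0.95*log(0.95/0.05) = 2.797217.
(1-p)*log((1-p)/(1-q)) = 0.05*log(0.05/0.95) = -0.147222.
D = 2.797217 + -0.147222 = 2.6500

2.6500


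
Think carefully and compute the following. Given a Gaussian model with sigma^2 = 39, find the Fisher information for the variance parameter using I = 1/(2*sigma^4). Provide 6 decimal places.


Fisher information for variance: I(sigma^2) = 1/(2*sigma^4).
sigma^2 = 39, so sigma^4 = 1521.
I = 1/(2*1521) = 1/3042 = 0.000329

0.000329


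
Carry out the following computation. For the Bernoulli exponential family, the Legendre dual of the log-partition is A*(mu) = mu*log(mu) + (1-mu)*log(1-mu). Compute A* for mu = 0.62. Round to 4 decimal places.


Legendre transform for Bernoulli:
A*(mu) = mu*log(mu) + (1-mu)*log(1-mu).
mu = 0.62, 1-mu = 0.38.
mu*log(mu) = 0.62*log(0.62) = -0.296382.
(1-mu)*log(1-mu) = 0.38*log(0.38) = -0.367682.
A* = -0.296382 + -0.367682 = -0.6641

-0.6641


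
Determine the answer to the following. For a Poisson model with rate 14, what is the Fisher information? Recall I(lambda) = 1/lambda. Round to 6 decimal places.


Fisher information for Poisson: I(lambda) = 1/lambda.
lambda = 14.
I(lambda) = 1/14 = 0.071429

0.071429


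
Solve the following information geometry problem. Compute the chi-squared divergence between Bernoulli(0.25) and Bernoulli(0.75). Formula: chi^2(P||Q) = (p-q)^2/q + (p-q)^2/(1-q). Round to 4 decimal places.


Chi-squared divergence between Bernoulli distributions:
chi^2 = (p-q)^2/q + (p-q)^2/(1-q).
p = 0.25, q = 0.75, p-q = -0.5.
(p-q)^2 = 0.25.
term1 = 0.25/0.75 = 0.333333.
term2 = 0.25/0.25 = 1.0.
chi^2 = 0.333333 + 1.0 = 1.3333

1.3333


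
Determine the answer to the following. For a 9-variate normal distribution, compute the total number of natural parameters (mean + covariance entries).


Exponential family dimension calculation:
For 9-dim MVN: mean has 9 params, covariance has 9*10/2 = 45 unique entries.
Total dim = 9 + 45 = 54.

54


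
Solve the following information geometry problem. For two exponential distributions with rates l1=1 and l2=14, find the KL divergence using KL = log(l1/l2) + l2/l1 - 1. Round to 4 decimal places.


KL divergence for exponential family:
KL = log(l1/l2) + l2/l1 - 1.
log(1/14) = -2.639057.
14/1 = 14.0.
KL = -2.639057 + 14.0 - 1 = 10.3609

10.3609


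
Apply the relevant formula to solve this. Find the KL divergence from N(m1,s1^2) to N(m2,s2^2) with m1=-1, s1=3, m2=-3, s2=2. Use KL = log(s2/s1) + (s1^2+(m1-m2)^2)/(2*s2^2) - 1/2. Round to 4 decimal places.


KL divergence between normal distributions:
KL = log(s2/s1) + (s1^2 + (m1-m2)^2)/(2*s2^2) - 1/2.
log(2/3) = -0.405465.
(3^2 + (-1--3)^2)/(2*2^2) = (9 + 4)/8 = 1.625.
KL = -0.405465 + 1.625 - 0.5 = 0.7195

0.7195


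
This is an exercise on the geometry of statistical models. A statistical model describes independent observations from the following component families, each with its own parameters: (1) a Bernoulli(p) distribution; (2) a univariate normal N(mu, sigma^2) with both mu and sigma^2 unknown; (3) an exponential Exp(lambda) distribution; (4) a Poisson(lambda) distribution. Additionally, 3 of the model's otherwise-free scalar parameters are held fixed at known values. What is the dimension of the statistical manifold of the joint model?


The dimension of a statistical manifold equals the number of free
(independent) real parameters of the model. For a product of independent
blocks the parameter counts add.
- Bernoulli (p): 1.
- normal (mu, sigma^2): 2.
- exponential (lambda): 1.
- Poisson (lambda): 1.
Total = 1 + 2 + 1 + 1 = 5.
3 parameter(s) fixed at known values: 5 - 3 = 2.
Dimension = 2

2


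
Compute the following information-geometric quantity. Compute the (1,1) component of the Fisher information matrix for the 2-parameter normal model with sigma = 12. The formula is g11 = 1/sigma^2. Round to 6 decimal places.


For the 2-parameter normal family, the Fisher metric has:
  g11 = 1/sigma^2, g22 = 2/sigma^2.
sigma = 12, sigma^2 = 144.
g11 = 0.006944

0.006944


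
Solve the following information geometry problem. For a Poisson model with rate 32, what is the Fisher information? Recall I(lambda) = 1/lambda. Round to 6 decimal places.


Fisher information for Poisson: I(lambda) = 1/lambda.
lambda = 32.
I(lambda) = 1/32 = 0.031250

0.031250


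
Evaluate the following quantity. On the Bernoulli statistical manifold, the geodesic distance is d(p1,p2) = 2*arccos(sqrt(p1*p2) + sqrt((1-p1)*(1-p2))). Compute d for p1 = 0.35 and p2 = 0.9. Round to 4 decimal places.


Geodesic distance on Bernoulli manifold:
d(p1,p2) = 2*arccos(sqrt(p1*p2) + sqrt((1-p1)*(1-p2))).
sqrt(p1*p2) = sqrt(0.35*0.9) = 0.561249.
sqrt((1-p1)*(1-p2)) = sqrt(0.65*0.1) = 0.254951.
arg = 0.561249 + 0.254951 = 0.8162.
d = 2*arccos(0.8162) = 1.2320

1.2320


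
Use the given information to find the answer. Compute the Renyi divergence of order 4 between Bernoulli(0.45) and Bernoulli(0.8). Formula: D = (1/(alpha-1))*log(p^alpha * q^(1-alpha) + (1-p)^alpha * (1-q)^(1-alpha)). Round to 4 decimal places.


Renyi divergence of order alpha between Bernoulli distributions:
D = (1/(alpha-1))*log(p^alpha * q^(1-alpha) + (1-p)^alpha * (1-q)^(1-alpha)).
alpha = 4, p = 0.45, q = 0.8.
p^alpha * q^(1-alpha) = 0.45^4 * 0.8^-3 = 0.08009.
(1-p)^alpha * (1-q)^(1-alpha) = 0.55^4 * 0.2^-3 = 11.438281.
sum = 0.08009 + 11.438281 = 11.518372.
D = (1/3)*log(11.518372) = 0.8146

0.8146


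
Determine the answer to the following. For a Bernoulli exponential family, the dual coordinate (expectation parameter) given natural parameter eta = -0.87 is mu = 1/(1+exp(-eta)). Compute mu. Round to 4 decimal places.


Dual coordinate (expectation parameter) for Bernoulli:
mu = 1/(1+exp(-eta)).
eta = -0.87.
exp(-eta) = exp(0.87) = 2.386911.
mu = 1/(1+2.386911) = 0.2953

0.2953


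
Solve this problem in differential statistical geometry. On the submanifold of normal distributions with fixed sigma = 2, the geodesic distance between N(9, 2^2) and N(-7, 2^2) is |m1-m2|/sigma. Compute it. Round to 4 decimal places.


On the fixed-variance normal subfamily, geodesic distance = |m1-m2|/sigma.
|9 - -7| = 16.
sigma = 2.
d = 16/2 = 8.0000

8.0000


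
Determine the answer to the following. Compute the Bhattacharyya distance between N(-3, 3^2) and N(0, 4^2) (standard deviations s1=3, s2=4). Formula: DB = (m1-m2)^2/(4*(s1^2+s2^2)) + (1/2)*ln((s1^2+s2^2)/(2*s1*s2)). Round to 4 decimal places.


Bhattacharyya distance between two Gaussians:
DB = (m1-m2)^2/(4*(s1^2+s2^2)) + (1/2)*ln((s1^2+s2^2)/(2*s1*s2)).
(m1-m2)^2 = (-3)^2 = 9.
s1^2+s2^2 = 9 + 16 = 25.
term1 = 9/100 = 0.09.
term2 = 0.5*ln(25/24.0) = 0.020411.
DB = 0.09 + 0.020411 = 0.1104

0.1104


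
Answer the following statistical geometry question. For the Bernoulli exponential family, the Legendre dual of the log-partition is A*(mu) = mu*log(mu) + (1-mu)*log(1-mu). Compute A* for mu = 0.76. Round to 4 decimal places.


Legendre transform for Bernoulli:
A*(mu) = mu*log(mu) + (1-mu)*log(1-mu).
mu = 0.76, 1-mu = 0.24.
mu*log(mu) = 0.76*log(0.76) = -0.208572.
(1-mu)*log(1-mu) = 0.24*log(0.24) = -0.342508.
A* = -0.208572 + -0.342508 = -0.5511

-0.5511


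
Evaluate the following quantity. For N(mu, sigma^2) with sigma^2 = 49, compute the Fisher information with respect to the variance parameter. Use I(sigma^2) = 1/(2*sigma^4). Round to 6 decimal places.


Fisher information for variance: I(sigma^2) = 1/(2*sigma^4).
sigma^2 = 49, so sigma^4 = 2401.
I = 1/(2*2401) = 1/4802 = 0.000208

0.000208


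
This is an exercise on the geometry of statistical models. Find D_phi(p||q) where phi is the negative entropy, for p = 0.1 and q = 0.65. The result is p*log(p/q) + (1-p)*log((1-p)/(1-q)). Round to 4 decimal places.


Bregman divergence with negative entropy generator:
D = p*log(p/q) + (1-p)*log((1-p)/(1-q)).
p = 0.1, q = 0.65.
p*log(p/q) = 0.1*log(0.1/0.65) = -0.18718.
(1-p)*log((1-p)/(1-q)) = 0.9*log(0.9/0.35) = 0.850015.
D = -0.18718 + 0.850015 = 0.6628

0.6628


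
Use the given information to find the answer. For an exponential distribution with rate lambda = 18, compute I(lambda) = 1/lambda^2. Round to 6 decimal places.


Fisher information for exponential: I(lambda) = 1/lambda^2.
lambda = 18, lambda^2 = 324.
I = 1/324 = 0.003086

0.003086


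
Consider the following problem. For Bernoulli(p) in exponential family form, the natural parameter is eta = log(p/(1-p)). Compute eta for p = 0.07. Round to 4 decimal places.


Natural parameter for Bernoulli: eta = log(p/(1-p)).
p = 0.07, 1-p = 0.93.
p/(1-p) = 0.075269.
eta = log(0.075269) = -2.5867

-2.5867


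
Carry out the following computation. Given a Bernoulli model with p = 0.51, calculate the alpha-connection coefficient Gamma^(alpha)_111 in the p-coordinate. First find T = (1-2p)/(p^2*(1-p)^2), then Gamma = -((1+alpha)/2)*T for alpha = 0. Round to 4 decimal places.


Skewness (Amari-Chentsov) tensor: T = (1-2p)/(p^2*(1-p)^2).
p = 0.51, 1-2p = -0.02, p^2 = 0.2601, (1-p)^2 = 0.2401.
T = -0.02/(0.2601 * 0.2401) = -0.320256.
In the p-coordinate, Gamma^(alpha) = Gamma^(0) - (alpha/2)*T with Gamma^(0) = (1/2)*g'(p) = -T/2,
so Gamma^(alpha) = -((1+alpha)/2)*T.
alpha = 0, -(1+alpha)/2 = -0.5.
Gamma = -0.5 * -0.320256 = 0.1601

0.1601


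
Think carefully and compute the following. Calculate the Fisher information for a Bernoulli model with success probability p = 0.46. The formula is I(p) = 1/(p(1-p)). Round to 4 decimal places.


For Bernoulli(p), Fisher information is I(p) = 1/(p*(1-p)).
p = 0.46, 1-p = 0.54.
p*(1-p) = 0.2484.
I(p) = 1/0.2484 = 4.0258

4.0258


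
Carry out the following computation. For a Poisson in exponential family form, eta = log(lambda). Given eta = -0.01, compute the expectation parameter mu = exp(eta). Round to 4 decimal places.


Expectation parameter for Poisson exponential family:
mu = exp(eta).
eta = -0.01.
mu = exp(-0.01) = 0.9900

0.9900


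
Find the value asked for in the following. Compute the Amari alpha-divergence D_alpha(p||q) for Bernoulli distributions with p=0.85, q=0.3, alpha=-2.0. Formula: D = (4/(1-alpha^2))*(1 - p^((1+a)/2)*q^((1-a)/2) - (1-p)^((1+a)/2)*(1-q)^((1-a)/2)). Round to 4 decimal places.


Amari alpha-divergence:
D = (4/(1-alpha^2))*(1 - p^((1+a)/2)*q^((1-a)/2) - (1-p)^((1+a)/2)*(1-q)^((1-a)/2)).
alpha = -2.0, p = 0.85, q = 0.3.
e1 = (1+alpha)/2 = -0.5, e2 = (1-alpha)/2 = 1.5.
t1 = p^e1 * q^e2 = 0.85^-0.5 * 0.3^1.5 = 0.178227.
t2 = (1-p)^e1 * (1-q)^e2 = 0.15^-0.5 * 0.7^1.5 = 1.512173.
4/(1-alpha^2) = -1.333333.
D = -1.333333*(1 - 0.178227 - 1.512173) = 0.9205

0.9205


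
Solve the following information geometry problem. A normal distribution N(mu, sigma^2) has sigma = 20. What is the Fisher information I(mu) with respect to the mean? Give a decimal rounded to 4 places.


The Fisher information for the mean of a normal distribution is I(mu) = 1/sigma^2.
sigma = 20, so sigma^2 = 400.
I(mu) = 1/400 = 0.0025

0.0025


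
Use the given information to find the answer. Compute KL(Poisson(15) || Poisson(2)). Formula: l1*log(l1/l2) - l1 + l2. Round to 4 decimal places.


KL divergence for Poisson:
KL = l1*log(l1/l2) - l1 + l2.
l1 = 15, l2 = 2.
log(15/2) = 2.014903.
l1*log(l1/l2) = 15 * 2.014903 = 30.223545.
KL = 30.223545 - 15 + 2 = 17.2235

17.2235


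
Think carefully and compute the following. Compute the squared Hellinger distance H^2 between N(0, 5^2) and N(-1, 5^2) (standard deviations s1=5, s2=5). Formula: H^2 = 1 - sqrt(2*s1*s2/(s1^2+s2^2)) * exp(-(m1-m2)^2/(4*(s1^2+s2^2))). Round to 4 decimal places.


Squared Hellinger distance for Gaussians:
H^2 = 1 - sqrt(2*s1*s2/(s1^2+s2^2)) * exp(-(m1-m2)^2/(4*(s1^2+s2^2))).
s1^2 = 25, s2^2 = 25, s1^2+s2^2 = 50.
sqrt(2*5*5/(50)) = 1.0.
(m1-m2)^2 = (1)^2 = 1.
exp(-1/(4*50)) = exp(-0.005) = 0.995012.
H^2 = 1 - 1.0*0.995012 = 0.0050

0.0050


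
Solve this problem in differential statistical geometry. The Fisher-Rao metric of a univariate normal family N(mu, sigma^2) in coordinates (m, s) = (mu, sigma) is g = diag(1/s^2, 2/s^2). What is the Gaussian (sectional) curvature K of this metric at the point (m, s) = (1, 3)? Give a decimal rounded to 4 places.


The metric has the form g = (A dm^2 + B ds^2)/s^2 with A = 1, B = 2.
Substitute u = sqrt(A/B)*m: g = B*(du^2 + ds^2)/s^2, i.e. B times the
Poincare upper half-plane metric, which has constant Gaussian curvature -1.
Scaling a 2D metric by a constant c divides the Gaussian curvature by c,
so K = -1/B = -1/(2) = -0.5000 everywhere (the point (m, s) = (1, 3) is irrelevant:
the curvature is constant).
The requested Gaussian curvature is K = -0.5000.

-0.5000
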